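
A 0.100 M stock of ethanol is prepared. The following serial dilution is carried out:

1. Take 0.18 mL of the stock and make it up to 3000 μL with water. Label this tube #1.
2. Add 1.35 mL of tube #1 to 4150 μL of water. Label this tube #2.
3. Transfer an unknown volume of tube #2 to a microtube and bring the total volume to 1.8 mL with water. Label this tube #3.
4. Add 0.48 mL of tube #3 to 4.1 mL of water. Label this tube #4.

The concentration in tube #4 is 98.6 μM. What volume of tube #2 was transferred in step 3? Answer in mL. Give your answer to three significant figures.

1.15 mL

Step 1: 0.18 mL brought to 3000 μL → factor 3/0.18 = 16.667
Step 2: 1.35 mL + 4150 μL = 5.5 mL total → factor 5.5/1.35 = 4.0741
Step 3: v brought to 1.8 mL → factor = 1.8 mL/v
Step 4: 0.48 mL + 4.1 mL = 4.58 mL total → factor 4.58/0.48 = 9.5417
Product of known-step factors = 647.89
Overall factor = 0.100 M / (98.6 μM) = 1014.2
Step-3 factor = 1014.2 / 647.89 = 1.5654
v = 1.8 mL / 1.5654 = 1.15 mL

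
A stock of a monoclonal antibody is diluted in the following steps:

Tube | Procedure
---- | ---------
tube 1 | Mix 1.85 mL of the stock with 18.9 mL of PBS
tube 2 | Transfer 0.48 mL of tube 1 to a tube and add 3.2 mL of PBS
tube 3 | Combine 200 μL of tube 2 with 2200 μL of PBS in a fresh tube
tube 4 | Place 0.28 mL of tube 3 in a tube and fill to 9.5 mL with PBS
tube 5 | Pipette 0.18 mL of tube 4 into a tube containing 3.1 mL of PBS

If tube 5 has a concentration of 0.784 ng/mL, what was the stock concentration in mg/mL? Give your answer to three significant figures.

0.500 mg/mL

Step 1: 1.85 mL + 18.9 mL = 20.75 mL total → factor 20.75/1.85 = 11.216
Step 2: 0.48 mL + 3.2 mL = 3.68 mL total → factor 3.68/0.48 = 7.6667
Step 3: 200 μL + 2200 μL = 2400 μL total → factor 2400/200 = 12
Step 4: 0.28 mL brought to 9.5 mL → factor 9.5/0.28 = 33.929
Step 5: 0.18 mL + 3.1 mL = 3.28 mL total → factor 3.28/0.18 = 18.222
Overall dilution factor = 11.216 × 7.6667 × 12 × 33.929 × 18.222 = 6.3797 × 10^5
Stock = 0.784 ng/mL × 6.3797 × 10^5 = 5.002 × 10^5 ng/mL = 0.500 mg/mL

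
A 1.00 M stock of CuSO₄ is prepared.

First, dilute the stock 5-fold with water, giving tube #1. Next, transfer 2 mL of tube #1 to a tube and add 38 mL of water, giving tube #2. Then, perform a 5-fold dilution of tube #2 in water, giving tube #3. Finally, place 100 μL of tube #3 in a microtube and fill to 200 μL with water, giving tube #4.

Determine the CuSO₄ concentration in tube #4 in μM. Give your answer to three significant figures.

Step 1: 5-fold → factor 5
Step 2: 2 mL + 38 mL = 40 mL total → factor 40/2 = 20
Step 3: 5-fold → factor 5
Step 4: 100 μL brought to 200 μL → factor 200/100 = 2
Overall dilution factor = 5 × 20 × 5 × 2 = 1000
Final = 1.00 M / 1000 = 0.001000 M = 1.00 × 10^3 μM

1.00 × 10^3 μM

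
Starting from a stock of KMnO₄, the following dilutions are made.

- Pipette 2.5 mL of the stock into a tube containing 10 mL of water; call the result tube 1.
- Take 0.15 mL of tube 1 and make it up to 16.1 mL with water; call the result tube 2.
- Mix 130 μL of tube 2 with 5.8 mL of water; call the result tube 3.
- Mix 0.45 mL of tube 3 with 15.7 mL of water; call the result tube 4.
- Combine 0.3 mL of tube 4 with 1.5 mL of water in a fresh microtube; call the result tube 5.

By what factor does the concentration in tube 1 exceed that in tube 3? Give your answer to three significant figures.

Step 1: 2.5 mL + 10 mL = 12.5 mL total → factor 12.5/2.5 = 5
Step 2: 0.15 mL brought to 16.1 mL → factor 16.1/0.15 = 107.33
Step 3: 130 μL + 5.8 mL = 5930 μL total → factor 5930/130 = 45.615
Dilution factor to tube 1 = 5; to tube 3 = 24480
[tube 1]/[tube 3] = (factor to tube 3)/(factor to tube 1) = 24480/5 = 4.90 × 10^3

4.90 × 10^3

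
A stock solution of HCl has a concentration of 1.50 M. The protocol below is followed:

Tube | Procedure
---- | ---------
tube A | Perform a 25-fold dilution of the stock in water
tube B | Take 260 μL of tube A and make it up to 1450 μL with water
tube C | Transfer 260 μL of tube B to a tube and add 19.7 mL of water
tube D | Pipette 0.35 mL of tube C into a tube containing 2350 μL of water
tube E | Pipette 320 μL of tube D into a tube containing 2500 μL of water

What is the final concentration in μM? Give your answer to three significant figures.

Step 1: 25-fold → factor 25
Step 2: 260 μL brought to 1450 μL → factor 1450/260 = 5.5769
Step 3: 260 μL + 19.7 mL = 19960 μL total → factor 19960/260 = 76.769
Step 4: 0.35 mL + 2350 μL = 2.7 mL total → factor 2.7/0.35 = 7.7143
Step 5: 320 μL + 2500 μL = 2820 μL total → factor 2820/320 = 8.8125
Overall dilution factor = 25 × 5.5769 × 76.769 × 7.7143 × 8.8125 = 7.2764 × 10^5
Final = 1.50 M / 7.2764 × 10^5 = 2.061 × 10^-6 M = 2.06 μM

2.06 μM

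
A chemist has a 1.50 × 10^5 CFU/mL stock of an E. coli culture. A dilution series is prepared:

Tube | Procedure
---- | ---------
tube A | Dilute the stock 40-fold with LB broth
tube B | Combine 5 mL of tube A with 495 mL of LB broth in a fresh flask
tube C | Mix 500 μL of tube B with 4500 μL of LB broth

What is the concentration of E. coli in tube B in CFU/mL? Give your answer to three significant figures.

Step 1: 40-fold → factor 40
Step 2: 5 mL + 495 mL = 500 mL total → factor 500/5 = 100
Dilution factor through tube B = 40 × 100 = 4000
[tube B] = 1.50 × 10^5 CFU/mL / 4000 = 37.5 CFU/mL

37.5 CFU/mL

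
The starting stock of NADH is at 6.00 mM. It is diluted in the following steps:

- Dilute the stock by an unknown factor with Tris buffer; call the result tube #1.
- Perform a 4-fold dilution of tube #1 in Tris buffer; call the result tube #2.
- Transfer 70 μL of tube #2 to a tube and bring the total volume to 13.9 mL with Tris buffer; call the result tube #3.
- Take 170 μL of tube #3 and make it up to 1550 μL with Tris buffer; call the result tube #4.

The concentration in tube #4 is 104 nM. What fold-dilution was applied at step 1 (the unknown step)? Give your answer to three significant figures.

7.97-fold

Step 1: unknown factor x
Step 2: 4-fold → factor 4
Step 3: 70 μL brought to 13.9 mL → factor 13900/70 = 198.57
Step 4: 170 μL brought to 1550 μL → factor 1550/170 = 9.1176
Product of known-step factors = 7242
Overall factor = 6.00 mM / (104 nM) = 57692
x = 57692 / 7242 = 7.97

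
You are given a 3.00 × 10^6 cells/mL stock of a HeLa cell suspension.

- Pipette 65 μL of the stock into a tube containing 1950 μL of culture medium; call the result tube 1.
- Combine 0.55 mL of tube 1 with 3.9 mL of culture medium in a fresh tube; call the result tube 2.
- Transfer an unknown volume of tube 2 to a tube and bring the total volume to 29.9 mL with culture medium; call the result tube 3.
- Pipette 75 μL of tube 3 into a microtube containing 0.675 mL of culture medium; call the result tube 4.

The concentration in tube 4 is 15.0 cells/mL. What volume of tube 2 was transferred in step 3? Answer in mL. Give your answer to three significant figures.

0.375 mL

Step 1: 65 μL + 1950 μL = 2015 μL total → factor 2015/65 = 31
Step 2: 0.55 mL + 3.9 mL = 4.45 mL total → factor 4.45/0.55 = 8.0909
Step 3: v brought to 29.9 mL → factor = 29.9 mL/v
Step 4: 75 μL + 0.675 mL = 750 μL total → factor 750/75 = 10
Product of known-step factors = 2508.2
Overall factor = 3.00 × 10^6 cells/mL / (15.0 cells/mL) = 2 × 10^5
Step-3 factor = 2 × 10^5 / 2508.2 = 79.739
v = 29.9 mL / 79.739 = 0.375 mL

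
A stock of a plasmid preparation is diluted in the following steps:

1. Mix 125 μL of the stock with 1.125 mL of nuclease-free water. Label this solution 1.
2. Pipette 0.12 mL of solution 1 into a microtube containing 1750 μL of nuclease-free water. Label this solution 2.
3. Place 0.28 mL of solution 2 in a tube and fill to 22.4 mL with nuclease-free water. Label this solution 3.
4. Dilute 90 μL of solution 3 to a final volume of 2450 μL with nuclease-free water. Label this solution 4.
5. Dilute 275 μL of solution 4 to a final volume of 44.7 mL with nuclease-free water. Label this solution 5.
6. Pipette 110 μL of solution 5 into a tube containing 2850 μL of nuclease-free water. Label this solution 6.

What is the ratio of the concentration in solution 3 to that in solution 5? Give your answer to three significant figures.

Step 1: 125 μL + 1.125 mL = 1250 μL total → factor 1250/125 = 10
Step 2: 0.12 mL + 1750 μL = 1.87 mL total → factor 1.87/0.12 = 15.583
Step 3: 0.28 mL brought to 22.4 mL → factor 22.4/0.28 = 80
Step 4: 90 μL brought to 2450 μL → factor 2450/90 = 27.222
Step 5: 275 μL brought to 44.7 mL → factor 44700/275 = 162.55
Dilution factor to solution 3 = 12467; to solution 5 = 5.5163 × 10^7
[solution 3]/[solution 5] = (factor to solution 5)/(factor to solution 3) = 5.5163 × 10^7/12467 = 4.42 × 10^3

4.42 × 10^3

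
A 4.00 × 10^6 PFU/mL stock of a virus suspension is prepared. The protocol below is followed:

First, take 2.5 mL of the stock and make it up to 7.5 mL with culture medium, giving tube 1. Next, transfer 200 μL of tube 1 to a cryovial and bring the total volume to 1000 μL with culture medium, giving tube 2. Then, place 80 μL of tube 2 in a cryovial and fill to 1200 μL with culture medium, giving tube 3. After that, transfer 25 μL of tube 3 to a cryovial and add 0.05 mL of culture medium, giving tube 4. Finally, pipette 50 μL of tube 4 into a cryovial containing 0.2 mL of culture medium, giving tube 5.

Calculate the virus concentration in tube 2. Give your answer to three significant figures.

2.67 × 10^5 PFU/mL

Step 1: 2.5 mL brought to 7.5 mL → factor 7.5/2.5 = 3
Step 2: 200 μL brought to 1000 μL → factor 1000/200 = 5
Dilution factor through tube 2 = 3 × 5 = 15
[tube 2] = 4.00 × 10^6 PFU/mL / 15 = 2.67 × 10^5 PFU/mL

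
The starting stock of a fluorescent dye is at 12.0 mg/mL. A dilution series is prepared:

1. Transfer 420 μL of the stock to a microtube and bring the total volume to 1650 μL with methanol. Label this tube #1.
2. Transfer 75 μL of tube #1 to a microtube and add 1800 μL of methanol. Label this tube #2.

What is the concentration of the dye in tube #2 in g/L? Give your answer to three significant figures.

Step 1: 420 μL brought to 1650 μL → factor 1650/420 = 3.9286
Step 2: 75 μL + 1800 μL = 1875 μL total → factor 1875/75 = 25
Overall dilution factor = 3.9286 × 25 = 98.214
Final = 12.0 mg/mL / 98.214 = 0.1222 mg/mL = 0.122 g/L

0.122 g/L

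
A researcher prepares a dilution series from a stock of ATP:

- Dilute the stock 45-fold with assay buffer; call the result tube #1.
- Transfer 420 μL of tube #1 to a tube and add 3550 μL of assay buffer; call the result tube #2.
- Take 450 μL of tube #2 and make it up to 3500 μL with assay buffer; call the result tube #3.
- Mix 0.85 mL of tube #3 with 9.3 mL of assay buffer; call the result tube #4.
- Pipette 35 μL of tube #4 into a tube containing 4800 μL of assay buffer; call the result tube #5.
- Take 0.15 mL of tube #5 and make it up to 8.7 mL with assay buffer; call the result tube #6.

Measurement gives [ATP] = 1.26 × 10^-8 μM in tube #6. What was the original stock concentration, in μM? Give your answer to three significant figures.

Step 1: 45-fold → factor 45
Step 2: 420 μL + 3550 μL = 3970 μL total → factor 3970/420 = 9.4524
Step 3: 450 μL brought to 3500 μL → factor 3500/450 = 7.7778
Step 4: 0.85 mL + 9.3 mL = 10.15 mL total → factor 10.15/0.85 = 11.941
Step 5: 35 μL + 4800 μL = 4835 μL total → factor 4835/35 = 138.14
Step 6: 0.15 mL brought to 8.7 mL → factor 8.7/0.15 = 58
Overall dilution factor = 45 × 9.4524 × 7.7778 × 11.941 × 138.14 × 58 = 3.1653 × 10^8
Stock = 1.26 × 10^-8 μM × 3.1653 × 10^8 = 3.99 μM

3.99 μM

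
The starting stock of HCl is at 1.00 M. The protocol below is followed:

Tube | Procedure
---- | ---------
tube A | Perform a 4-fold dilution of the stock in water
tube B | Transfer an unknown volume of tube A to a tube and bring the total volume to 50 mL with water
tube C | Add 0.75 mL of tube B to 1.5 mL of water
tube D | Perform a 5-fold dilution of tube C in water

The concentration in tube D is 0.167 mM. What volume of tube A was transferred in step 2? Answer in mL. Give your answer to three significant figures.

Step 1: 4-fold → factor 4
Step 2: v brought to 50 mL → factor = 50 mL/v
Step 3: 0.75 mL + 1.5 mL = 2.25 mL total → factor 2.25/0.75 = 3
Step 4: 5-fold → factor 5
Product of known-step factors = 60
Overall factor = 1.00 M / (0.167 mM) = 5988
Step-2 factor = 5988 / 60 = 99.8
v = 50 mL / 99.8 = 0.501 mL

0.501 mL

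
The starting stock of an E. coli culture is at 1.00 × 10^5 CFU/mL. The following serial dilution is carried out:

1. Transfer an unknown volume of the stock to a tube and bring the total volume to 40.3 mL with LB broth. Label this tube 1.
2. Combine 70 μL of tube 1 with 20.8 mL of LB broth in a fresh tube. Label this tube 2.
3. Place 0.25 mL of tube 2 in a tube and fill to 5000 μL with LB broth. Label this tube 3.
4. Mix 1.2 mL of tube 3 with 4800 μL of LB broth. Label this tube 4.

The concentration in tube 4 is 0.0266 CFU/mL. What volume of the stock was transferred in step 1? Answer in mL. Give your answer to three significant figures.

Step 1: v brought to 40.3 mL → factor = 40.3 mL/v
Step 2: 70 μL + 20.8 mL = 20870 μL total → factor 20870/70 = 298.14
Step 3: 0.25 mL brought to 5000 μL → factor 5/0.25 = 20
Step 4: 1.2 mL + 4800 μL = 6 mL total → factor 6/1.2 = 5
Product of known-step factors = 29814
Overall factor = 1.00 × 10^5 CFU/mL / (0.0266 CFU/mL) = 3.7594 × 10^6
Step-1 factor = 3.7594 × 10^6 / 29814 = 126.09
v = 40.3 mL / 126.09 = 0.320 mL

0.320 mL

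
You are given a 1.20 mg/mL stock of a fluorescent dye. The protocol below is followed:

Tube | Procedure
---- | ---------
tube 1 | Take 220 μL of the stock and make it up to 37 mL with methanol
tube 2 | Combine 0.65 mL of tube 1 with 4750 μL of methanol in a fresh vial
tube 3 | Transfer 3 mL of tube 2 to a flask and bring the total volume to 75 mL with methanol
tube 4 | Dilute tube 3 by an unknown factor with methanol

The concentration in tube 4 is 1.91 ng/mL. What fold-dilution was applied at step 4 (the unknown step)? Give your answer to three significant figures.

18.0-fold

Step 1: 220 μL brought to 37 mL → factor 37000/220 = 168.18
Step 2: 0.65 mL + 4750 μL = 5.4 mL total → factor 5.4/0.65 = 8.3077
Step 3: 3 mL brought to 75 mL → factor 75/3 = 25
Step 4: unknown factor x
Product of known-step factors = 34930
Overall factor = 1.20 mg/mL / (1.91 ng/mL) = 6.2827 × 10^5
x = 6.2827 × 10^5 / 34930 = 18.0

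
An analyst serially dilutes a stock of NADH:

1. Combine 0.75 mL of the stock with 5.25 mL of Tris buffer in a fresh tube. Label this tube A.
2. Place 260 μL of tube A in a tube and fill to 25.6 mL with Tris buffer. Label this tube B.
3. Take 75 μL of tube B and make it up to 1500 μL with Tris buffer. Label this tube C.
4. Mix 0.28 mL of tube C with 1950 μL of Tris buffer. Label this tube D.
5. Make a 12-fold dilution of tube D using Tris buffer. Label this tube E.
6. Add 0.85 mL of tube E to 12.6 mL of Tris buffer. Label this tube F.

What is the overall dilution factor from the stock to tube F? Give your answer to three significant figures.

2.38 × 10^7

Step 1: 0.75 mL + 5.25 mL = 6 mL total → factor 6/0.75 = 8
Step 2: 260 μL brought to 25.6 mL → factor 25600/260 = 98.462
Step 3: 75 μL brought to 1500 μL → factor 1500/75 = 20
Step 4: 0.28 mL + 1950 μL = 2.23 mL total → factor 2.23/0.28 = 7.9643
Step 5: 12-fold → factor 12
Step 6: 0.85 mL + 12.6 mL = 13.45 mL total → factor 13.45/0.85 = 15.824
Overall dilution factor = 8 × 98.462 × 20 × 7.9643 × 12 × 15.824 = 2.3824 × 10^7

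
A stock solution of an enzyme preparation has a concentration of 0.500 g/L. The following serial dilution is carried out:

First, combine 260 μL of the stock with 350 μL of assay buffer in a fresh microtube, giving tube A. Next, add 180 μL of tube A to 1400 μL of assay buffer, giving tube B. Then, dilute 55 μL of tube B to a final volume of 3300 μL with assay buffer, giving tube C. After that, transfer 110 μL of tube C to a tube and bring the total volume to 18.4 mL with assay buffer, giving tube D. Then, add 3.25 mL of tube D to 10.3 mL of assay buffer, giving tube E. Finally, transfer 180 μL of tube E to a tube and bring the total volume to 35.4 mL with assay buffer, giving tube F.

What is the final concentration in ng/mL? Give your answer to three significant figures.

Step 1: 260 μL + 350 μL = 610 μL total → factor 610/260 = 2.3462
Step 2: 180 μL + 1400 μL = 1580 μL total → factor 1580/180 = 8.7778
Step 3: 55 μL brought to 3300 μL → factor 3300/55 = 60
Step 4: 110 μL brought to 18.4 mL → factor 18400/110 = 167.27
Step 5: 3.25 mL + 10.3 mL = 13.55 mL total → factor 13.55/3.25 = 4.1692
Step 6: 180 μL brought to 35.4 mL → factor 35400/180 = 196.67
Overall dilution factor = 2.3462 × 8.7778 × 60 × 167.27 × 4.1692 × 196.67 = 1.6947 × 10^8
Final = 0.500 g/L / 1.6947 × 10^8 = 2.950 × 10^-9 g/L = 0.00295 ng/mL

0.00295 ng/mL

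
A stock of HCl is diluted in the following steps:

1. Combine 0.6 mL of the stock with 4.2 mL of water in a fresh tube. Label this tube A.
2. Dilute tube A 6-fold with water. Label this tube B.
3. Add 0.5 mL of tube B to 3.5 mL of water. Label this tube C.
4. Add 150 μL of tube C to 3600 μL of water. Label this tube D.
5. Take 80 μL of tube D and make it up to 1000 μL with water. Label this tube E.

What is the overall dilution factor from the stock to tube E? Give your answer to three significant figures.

1.20 × 10^5

Step 1: 0.6 mL + 4.2 mL = 4.8 mL total → factor 4.8/0.6 = 8
Step 2: 6-fold → factor 6
Step 3: 0.5 mL + 3.5 mL = 4 mL total → factor 4/0.5 = 8
Step 4: 150 μL + 3600 μL = 3750 μL total → factor 3750/150 = 25
Step 5: 80 μL brought to 1000 μL → factor 1000/80 = 12.5
Overall dilution factor = 8 × 6 × 8 × 25 × 12.5 = 1.2 × 10^5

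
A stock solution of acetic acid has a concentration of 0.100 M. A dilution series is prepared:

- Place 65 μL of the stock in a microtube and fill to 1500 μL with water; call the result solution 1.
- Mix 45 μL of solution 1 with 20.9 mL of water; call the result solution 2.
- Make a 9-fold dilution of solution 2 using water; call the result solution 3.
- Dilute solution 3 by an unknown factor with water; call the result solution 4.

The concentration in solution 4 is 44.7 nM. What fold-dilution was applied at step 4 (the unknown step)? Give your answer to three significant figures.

23.1-fold

Step 1: 65 μL brought to 1500 μL → factor 1500/65 = 23.077
Step 2: 45 μL + 20.9 mL = 20945 μL total → factor 20945/45 = 465.44
Step 3: 9-fold → factor 9
Step 4: unknown factor x
Product of known-step factors = 96669
Overall factor = 0.100 M / (44.7 nM) = 2.2371 × 10^6
x = 2.2371 × 10^6 / 96669 = 23.1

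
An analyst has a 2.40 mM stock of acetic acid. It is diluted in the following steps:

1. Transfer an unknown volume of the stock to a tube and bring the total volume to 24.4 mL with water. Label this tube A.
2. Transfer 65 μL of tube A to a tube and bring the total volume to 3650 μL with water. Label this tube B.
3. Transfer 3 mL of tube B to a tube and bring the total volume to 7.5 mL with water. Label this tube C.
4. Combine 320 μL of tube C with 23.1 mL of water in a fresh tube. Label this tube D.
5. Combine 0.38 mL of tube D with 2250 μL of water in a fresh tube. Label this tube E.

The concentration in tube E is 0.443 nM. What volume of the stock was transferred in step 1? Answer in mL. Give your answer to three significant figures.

0.320 mL

Step 1: v brought to 24.4 mL → factor = 24.4 mL/v
Step 2: 65 μL brought to 3650 μL → factor 3650/65 = 56.154
Step 3: 3 mL brought to 7.5 mL → factor 7.5/3 = 2.5
Step 4: 320 μL + 23.1 mL = 23420 μL total → factor 23420/320 = 73.188
Step 5: 0.38 mL + 2250 μL = 2.63 mL total → factor 2.63/0.38 = 6.9211
Product of known-step factors = 71110
Overall factor = 2.40 mM / (0.443 nM) = 5.4176 × 10^6
Step-1 factor = 5.4176 × 10^6 / 71110 = 76.187
v = 24.4 mL / 76.187 = 0.320 mL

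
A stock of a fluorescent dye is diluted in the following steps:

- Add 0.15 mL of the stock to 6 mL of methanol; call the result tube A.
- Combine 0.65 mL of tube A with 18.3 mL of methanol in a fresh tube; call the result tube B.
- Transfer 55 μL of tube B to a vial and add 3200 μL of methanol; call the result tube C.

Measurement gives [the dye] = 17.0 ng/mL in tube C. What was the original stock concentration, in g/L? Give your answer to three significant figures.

Step 1: 0.15 mL + 6 mL = 6.15 mL total → factor 6.15/0.15 = 41
Step 2: 0.65 mL + 18.3 mL = 18.95 mL total → factor 18.95/0.65 = 29.154
Step 3: 55 μL + 3200 μL = 3255 μL total → factor 3255/55 = 59.182
Overall dilution factor = 41 × 29.154 × 59.182 = 70740
Stock = 17.0 ng/mL × 70740 = 1.203 × 10^6 ng/mL = 1.20 g/L

1.20 g/L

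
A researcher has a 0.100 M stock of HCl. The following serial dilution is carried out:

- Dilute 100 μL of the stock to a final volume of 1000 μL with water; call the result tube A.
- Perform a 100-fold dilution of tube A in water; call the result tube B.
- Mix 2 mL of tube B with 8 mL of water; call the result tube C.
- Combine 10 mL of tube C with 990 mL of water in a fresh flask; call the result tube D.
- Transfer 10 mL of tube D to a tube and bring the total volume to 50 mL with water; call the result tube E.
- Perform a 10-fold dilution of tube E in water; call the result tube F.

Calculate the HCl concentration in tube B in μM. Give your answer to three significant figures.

Step 1: 100 μL brought to 1000 μL → factor 1000/100 = 10
Step 2: 100-fold → factor 100
Dilution factor through tube B = 10 × 100 = 1000
[tube B] = 0.100 M / 1000 = 0.0001000 M = 100 μM

100 μM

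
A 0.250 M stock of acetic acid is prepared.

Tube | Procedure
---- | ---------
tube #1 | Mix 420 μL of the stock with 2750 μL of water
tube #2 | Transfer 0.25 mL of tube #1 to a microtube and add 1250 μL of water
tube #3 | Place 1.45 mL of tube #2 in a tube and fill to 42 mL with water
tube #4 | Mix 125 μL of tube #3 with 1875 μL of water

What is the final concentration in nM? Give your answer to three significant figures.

1.19 × 10^4 nM

Step 1: 420 μL + 2750 μL = 3170 μL total → factor 3170/420 = 7.5476
Step 2: 0.25 mL + 1250 μL = 1.5 mL total → factor 1.5/0.25 = 6
Step 3: 1.45 mL brought to 42 mL → factor 42/1.45 = 28.966
Step 4: 125 μL + 1875 μL = 2000 μL total → factor 2000/125 = 16
Overall dilution factor = 7.5476 × 6 × 28.966 × 16 = 20988
Final = 0.250 M / 20988 = 1.191 × 10^-5 M = 1.19 × 10^4 nM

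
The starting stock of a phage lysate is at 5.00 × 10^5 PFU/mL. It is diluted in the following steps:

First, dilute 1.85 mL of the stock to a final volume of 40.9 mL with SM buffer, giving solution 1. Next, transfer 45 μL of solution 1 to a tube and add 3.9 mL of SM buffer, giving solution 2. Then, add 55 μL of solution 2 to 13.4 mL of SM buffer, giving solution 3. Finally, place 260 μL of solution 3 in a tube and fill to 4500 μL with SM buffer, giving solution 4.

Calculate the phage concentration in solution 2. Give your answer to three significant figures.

258 PFU/mL

Step 1: 1.85 mL brought to 40.9 mL → factor 40.9/1.85 = 22.108
Step 2: 45 μL + 3.9 mL = 3945 μL total → factor 3945/45 = 87.667
Dilution factor through solution 2 = 22.108 × 87.667 = 1938.1
[solution 2] = 5.00 × 10^5 PFU/mL / 1938.1 = 258 PFU/mL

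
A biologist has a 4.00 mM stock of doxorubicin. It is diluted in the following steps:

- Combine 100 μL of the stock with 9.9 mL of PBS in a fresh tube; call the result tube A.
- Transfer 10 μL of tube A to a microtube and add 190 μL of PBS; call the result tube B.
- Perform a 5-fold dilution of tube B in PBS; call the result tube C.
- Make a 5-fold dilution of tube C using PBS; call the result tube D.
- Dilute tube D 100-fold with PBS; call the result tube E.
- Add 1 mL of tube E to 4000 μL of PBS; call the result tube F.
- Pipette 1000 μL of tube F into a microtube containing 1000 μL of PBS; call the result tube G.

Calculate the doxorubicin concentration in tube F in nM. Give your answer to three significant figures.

0.160 nM

Step 1: 100 μL + 9.9 mL = 10000 μL total → factor 10000/100 = 100
Step 2: 10 μL + 190 μL = 200 μL total → factor 200/10 = 20
Step 3: 5-fold → factor 5
Step 4: 5-fold → factor 5
Step 5: 100-fold → factor 100
Step 6: 1 mL + 4000 μL = 5 mL total → factor 5/1 = 5
Dilution factor through tube F = 100 × 20 × 5 × 5 × 100 × 5 = 2.5 × 10^7
[tube F] = 4.00 mM / 2.5 × 10^7 = 1.600 × 10^-7 mM = 0.160 nM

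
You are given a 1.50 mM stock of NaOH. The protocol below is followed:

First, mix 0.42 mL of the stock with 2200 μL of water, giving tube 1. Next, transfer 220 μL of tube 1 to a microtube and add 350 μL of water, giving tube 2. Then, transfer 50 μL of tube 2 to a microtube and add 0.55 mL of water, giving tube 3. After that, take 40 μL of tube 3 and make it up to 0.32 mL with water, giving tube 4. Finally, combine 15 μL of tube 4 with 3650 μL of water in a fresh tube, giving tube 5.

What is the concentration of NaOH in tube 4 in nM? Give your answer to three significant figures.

Step 1: 0.42 mL + 2200 μL = 2.62 mL total → factor 2.62/0.42 = 6.2381
Step 2: 220 μL + 350 μL = 570 μL total → factor 570/220 = 2.5909
Step 3: 50 μL + 0.55 mL = 600 μL total → factor 600/50 = 12
Step 4: 40 μL brought to 0.32 mL → factor 320/40 = 8
Dilution factor through tube 4 = 6.2381 × 2.5909 × 12 × 8 = 1551.6
[tube 4] = 1.50 mM / 1551.6 = 0.0009668 mM = 967 nM

967 nM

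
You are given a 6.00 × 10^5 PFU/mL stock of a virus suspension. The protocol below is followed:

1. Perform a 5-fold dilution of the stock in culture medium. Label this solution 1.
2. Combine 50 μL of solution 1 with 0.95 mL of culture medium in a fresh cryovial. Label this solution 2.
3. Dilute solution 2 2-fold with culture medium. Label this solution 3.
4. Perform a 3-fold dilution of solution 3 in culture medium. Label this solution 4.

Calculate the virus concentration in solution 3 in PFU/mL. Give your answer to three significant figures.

3.00 × 10^3 PFU/mL

Step 1: 5-fold → factor 5
Step 2: 50 μL + 0.95 mL = 1000 μL total → factor 1000/50 = 20
Step 3: 2-fold → factor 2
Dilution factor through solution 3 = 5 × 20 × 2 = 200
[solution 3] = 6.00 × 10^5 PFU/mL / 200 = 3.00 × 10^3 PFU/mL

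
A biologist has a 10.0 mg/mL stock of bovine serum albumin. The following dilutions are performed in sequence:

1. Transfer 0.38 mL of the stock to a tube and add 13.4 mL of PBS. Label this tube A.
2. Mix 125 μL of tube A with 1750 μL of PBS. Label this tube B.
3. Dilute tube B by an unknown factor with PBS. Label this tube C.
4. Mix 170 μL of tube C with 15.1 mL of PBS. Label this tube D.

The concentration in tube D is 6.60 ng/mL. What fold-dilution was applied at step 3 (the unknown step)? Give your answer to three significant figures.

Step 1: 0.38 mL + 13.4 mL = 13.78 mL total → factor 13.78/0.38 = 36.263
Step 2: 125 μL + 1750 μL = 1875 μL total → factor 1875/125 = 15
Step 3: unknown factor x
Step 4: 170 μL + 15.1 mL = 15270 μL total → factor 15270/170 = 89.824
Product of known-step factors = 48859
Overall factor = 10.0 mg/mL / (6.60 ng/mL) = 1.5152 × 10^6
x = 1.5152 × 10^6 / 48859 = 31.0

31.0-fold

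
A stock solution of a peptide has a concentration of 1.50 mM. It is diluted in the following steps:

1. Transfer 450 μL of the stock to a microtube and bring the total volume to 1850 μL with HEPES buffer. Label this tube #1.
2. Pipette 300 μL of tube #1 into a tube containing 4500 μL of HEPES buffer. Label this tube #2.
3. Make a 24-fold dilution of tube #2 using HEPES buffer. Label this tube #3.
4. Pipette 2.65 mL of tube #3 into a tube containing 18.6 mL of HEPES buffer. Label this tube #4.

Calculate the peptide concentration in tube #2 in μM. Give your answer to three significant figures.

Step 1: 450 μL brought to 1850 μL → factor 1850/450 = 4.1111
Step 2: 300 μL + 4500 μL = 4800 μL total → factor 4800/300 = 16
Dilution factor through tube #2 = 4.1111 × 16 = 65.778
[tube #2] = 1.50 mM / 65.778 = 0.02280 mM = 22.8 μM

22.8 μM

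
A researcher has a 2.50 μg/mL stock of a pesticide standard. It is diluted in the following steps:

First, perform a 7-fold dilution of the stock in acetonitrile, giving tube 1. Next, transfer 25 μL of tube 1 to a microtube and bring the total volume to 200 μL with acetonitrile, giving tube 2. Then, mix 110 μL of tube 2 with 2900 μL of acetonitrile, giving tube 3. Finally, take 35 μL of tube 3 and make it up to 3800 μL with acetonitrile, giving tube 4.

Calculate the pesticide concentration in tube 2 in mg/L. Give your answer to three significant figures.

Step 1: 7-fold → factor 7
Step 2: 25 μL brought to 200 μL → factor 200/25 = 8
Dilution factor through tube 2 = 7 × 8 = 56
[tube 2] = 2.50 μg/mL / 56 = 0.04464 μg/mL = 0.0446 mg/L

0.0446 mg/L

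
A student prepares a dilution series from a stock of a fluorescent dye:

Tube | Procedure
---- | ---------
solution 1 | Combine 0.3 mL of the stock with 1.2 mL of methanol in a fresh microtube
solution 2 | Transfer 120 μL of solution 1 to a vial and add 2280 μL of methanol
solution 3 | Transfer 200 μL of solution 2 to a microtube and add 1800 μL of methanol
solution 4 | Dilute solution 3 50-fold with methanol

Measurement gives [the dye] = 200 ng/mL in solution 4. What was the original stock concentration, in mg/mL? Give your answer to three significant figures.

Step 1: 0.3 mL + 1.2 mL = 1.5 mL total → factor 1.5/0.3 = 5
Step 2: 120 μL + 2280 μL = 2400 μL total → factor 2400/120 = 20
Step 3: 200 μL + 1800 μL = 2000 μL total → factor 2000/200 = 10
Step 4: 50-fold → factor 50
Overall dilution factor = 5 × 20 × 10 × 50 = 50000
Stock = 200 ng/mL × 50000 = 1.000 × 10^7 ng/mL = 10.0 mg/mL

10.0 mg/mL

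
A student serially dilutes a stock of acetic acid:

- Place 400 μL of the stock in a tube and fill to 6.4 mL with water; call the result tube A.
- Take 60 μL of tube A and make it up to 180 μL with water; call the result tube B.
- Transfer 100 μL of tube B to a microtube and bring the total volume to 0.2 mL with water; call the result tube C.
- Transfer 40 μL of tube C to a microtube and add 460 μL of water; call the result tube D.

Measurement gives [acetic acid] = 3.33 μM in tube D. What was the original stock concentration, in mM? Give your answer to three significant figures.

4.00 mM

Step 1: 400 μL brought to 6.4 mL → factor 6400/400 = 16
Step 2: 60 μL brought to 180 μL → factor 180/60 = 3
Step 3: 100 μL brought to 0.2 mL → factor 200/100 = 2
Step 4: 40 μL + 460 μL = 500 μL total → factor 500/40 = 12.5
Overall dilution factor = 16 × 3 × 2 × 12.5 = 1200
Stock = 3.33 μM × 1200 = 3996 μM = 4.00 mM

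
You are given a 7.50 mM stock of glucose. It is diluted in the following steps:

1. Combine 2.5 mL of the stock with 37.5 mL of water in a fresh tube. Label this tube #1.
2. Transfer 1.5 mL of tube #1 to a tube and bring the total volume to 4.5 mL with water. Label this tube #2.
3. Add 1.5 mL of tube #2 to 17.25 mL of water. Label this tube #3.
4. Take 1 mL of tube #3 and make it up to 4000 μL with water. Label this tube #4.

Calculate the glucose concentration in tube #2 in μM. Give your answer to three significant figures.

Step 1: 2.5 mL + 37.5 mL = 40 mL total → factor 40/2.5 = 16
Step 2: 1.5 mL brought to 4.5 mL → factor 4.5/1.5 = 3
Dilution factor through tube #2 = 16 × 3 = 48
[tube #2] = 7.50 mM / 48 = 0.1562 mM = 156 μM

156 μM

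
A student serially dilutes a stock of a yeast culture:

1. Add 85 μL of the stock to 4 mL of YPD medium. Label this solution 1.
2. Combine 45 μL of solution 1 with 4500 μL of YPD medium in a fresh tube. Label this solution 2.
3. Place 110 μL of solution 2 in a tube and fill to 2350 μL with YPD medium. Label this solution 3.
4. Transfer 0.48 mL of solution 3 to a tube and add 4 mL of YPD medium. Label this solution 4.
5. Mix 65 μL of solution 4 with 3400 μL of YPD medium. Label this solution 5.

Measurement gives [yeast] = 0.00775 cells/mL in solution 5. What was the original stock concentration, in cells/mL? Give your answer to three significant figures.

4.00 × 10^5 cells/mL

Step 1: 85 μL + 4 mL = 4085 μL total → factor 4085/85 = 48.059
Step 2: 45 μL + 4500 μL = 4545 μL total → factor 4545/45 = 101
Step 3: 110 μL brought to 2350 μL → factor 2350/110 = 21.364
Step 4: 0.48 mL + 4 mL = 4.48 mL total → factor 4.48/0.48 = 9.3333
Step 5: 65 μL + 3400 μL = 3465 μL total → factor 3465/65 = 53.308
Overall dilution factor = 48.059 × 101 × 21.364 × 9.3333 × 53.308 = 5.1594 × 10^7
Stock = 0.00775 cells/mL × 5.1594 × 10^7 = 4.00 × 10^5 cells/mL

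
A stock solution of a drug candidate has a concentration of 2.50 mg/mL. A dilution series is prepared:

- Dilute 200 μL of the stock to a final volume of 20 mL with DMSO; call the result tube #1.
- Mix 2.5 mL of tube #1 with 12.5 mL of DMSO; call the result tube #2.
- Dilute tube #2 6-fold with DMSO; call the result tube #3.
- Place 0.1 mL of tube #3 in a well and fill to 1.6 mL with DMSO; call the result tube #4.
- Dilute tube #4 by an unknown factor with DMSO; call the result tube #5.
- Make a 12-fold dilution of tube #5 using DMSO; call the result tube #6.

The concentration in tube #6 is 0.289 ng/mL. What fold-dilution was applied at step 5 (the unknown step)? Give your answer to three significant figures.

Step 1: 200 μL brought to 20 mL → factor 20000/200 = 100
Step 2: 2.5 mL + 12.5 mL = 15 mL total → factor 15/2.5 = 6
Step 3: 6-fold → factor 6
Step 4: 0.1 mL brought to 1.6 mL → factor 1.6/0.1 = 16
Step 5: unknown factor x
Step 6: 12-fold → factor 12
Product of known-step factors = 6.912 × 10^5
Overall factor = 2.50 mg/mL / (0.289 ng/mL) = 8.6505 × 10^6
x = 8.6505 × 10^6 / 6.912 × 10^5 = 12.5

12.5-fold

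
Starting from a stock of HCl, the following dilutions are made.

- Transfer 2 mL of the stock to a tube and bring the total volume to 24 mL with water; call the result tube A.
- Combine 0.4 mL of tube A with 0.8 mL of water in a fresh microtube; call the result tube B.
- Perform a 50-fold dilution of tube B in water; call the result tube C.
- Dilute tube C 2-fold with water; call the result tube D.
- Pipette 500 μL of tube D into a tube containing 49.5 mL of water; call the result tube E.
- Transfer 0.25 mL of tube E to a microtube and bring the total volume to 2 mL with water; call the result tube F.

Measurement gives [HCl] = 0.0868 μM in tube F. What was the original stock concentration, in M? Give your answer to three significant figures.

0.250 M

Step 1: 2 mL brought to 24 mL → factor 24/2 = 12
Step 2: 0.4 mL + 0.8 mL = 1.2 mL total → factor 1.2/0.4 = 3
Step 3: 50-fold → factor 50
Step 4: 2-fold → factor 2
Step 5: 500 μL + 49.5 mL = 50000 μL total → factor 50000/500 = 100
Step 6: 0.25 mL brought to 2 mL → factor 2/0.25 = 8
Overall dilution factor = 12 × 3 × 50 × 2 × 100 × 8 = 2.88 × 10^6
Stock = 0.0868 μM × 2.88 × 10^6 = 2.500 × 10^5 μM = 0.250 M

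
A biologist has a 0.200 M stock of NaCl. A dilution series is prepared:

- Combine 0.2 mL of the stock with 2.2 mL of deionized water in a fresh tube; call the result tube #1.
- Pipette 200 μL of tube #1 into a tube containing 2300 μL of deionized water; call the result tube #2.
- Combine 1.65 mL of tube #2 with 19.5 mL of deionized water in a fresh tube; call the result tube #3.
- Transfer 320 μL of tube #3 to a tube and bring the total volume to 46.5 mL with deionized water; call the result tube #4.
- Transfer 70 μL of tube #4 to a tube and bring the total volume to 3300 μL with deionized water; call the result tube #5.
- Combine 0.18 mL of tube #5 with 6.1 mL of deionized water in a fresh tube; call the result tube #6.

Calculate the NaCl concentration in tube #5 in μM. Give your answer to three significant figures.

0.0152 μM

Step 1: 0.2 mL + 2.2 mL = 2.4 mL total → factor 2.4/0.2 = 12
Step 2: 200 μL + 2300 μL = 2500 μL total → factor 2500/200 = 12.5
Step 3: 1.65 mL + 19.5 mL = 21.15 mL total → factor 21.15/1.65 = 12.818
Step 4: 320 μL brought to 46.5 mL → factor 46500/320 = 145.31
Step 5: 70 μL brought to 3300 μL → factor 3300/70 = 47.143
Dilution factor through tube #5 = 12 × 12.5 × 12.818 × 145.31 × 47.143 = 1.3172 × 10^7
[tube #5] = 0.200 M / 1.3172 × 10^7 = 1.518 × 10^-8 M = 0.0152 μM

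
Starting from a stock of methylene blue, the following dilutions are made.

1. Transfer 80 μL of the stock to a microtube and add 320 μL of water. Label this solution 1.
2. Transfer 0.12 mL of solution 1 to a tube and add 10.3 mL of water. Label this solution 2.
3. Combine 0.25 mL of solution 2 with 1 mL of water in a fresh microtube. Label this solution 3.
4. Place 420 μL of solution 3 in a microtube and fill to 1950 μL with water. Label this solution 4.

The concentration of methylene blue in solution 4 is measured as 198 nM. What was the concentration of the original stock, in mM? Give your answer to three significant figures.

2.00 mM

Step 1: 80 μL + 320 μL = 400 μL total → factor 400/80 = 5
Step 2: 0.12 mL + 10.3 mL = 10.42 mL total → factor 10.42/0.12 = 86.833
Step 3: 0.25 mL + 1 mL = 1.25 mL total → factor 1.25/0.25 = 5
Step 4: 420 μL brought to 1950 μL → factor 1950/420 = 4.6429
Overall dilution factor = 5 × 86.833 × 5 × 4.6429 = 10079
Stock = 198 nM × 10079 = 1.996 × 10^6 nM = 2.00 mM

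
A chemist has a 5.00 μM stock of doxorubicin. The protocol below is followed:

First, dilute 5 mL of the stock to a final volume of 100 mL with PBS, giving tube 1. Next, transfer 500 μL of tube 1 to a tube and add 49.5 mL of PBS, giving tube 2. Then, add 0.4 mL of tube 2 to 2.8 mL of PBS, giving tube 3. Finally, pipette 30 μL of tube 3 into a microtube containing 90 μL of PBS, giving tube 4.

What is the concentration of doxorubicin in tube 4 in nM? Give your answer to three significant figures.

0.0781 nM

Step 1: 5 mL brought to 100 mL → factor 100/5 = 20
Step 2: 500 μL + 49.5 mL = 50000 μL total → factor 50000/500 = 100
Step 3: 0.4 mL + 2.8 mL = 3.2 mL total → factor 3.2/0.4 = 8
Step 4: 30 μL + 90 μL = 120 μL total → factor 120/30 = 4
Overall dilution factor = 20 × 100 × 8 × 4 = 64000
Final = 5.00 μM / 64000 = 7.813 × 10^-5 μM = 0.0781 nM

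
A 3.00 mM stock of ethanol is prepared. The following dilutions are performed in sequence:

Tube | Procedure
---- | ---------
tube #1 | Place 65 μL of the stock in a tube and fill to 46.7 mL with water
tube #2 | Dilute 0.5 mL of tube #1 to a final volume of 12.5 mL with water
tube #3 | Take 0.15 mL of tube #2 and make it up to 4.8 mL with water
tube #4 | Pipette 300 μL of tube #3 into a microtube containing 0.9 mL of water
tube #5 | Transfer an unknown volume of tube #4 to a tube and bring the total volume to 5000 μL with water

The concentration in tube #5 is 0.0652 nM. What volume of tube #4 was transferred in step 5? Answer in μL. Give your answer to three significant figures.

Step 1: 65 μL brought to 46.7 mL → factor 46700/65 = 718.46
Step 2: 0.5 mL brought to 12.5 mL → factor 12.5/0.5 = 25
Step 3: 0.15 mL brought to 4.8 mL → factor 4.8/0.15 = 32
Step 4: 300 μL + 0.9 mL = 1200 μL total → factor 1200/300 = 4
Step 5: v brought to 5000 μL → factor = 5000 μL/v
Product of known-step factors = 2.2991 × 10^6
Overall factor = 3.00 mM / (0.0652 nM) = 4.6012 × 10^7
Step-5 factor = 4.6012 × 10^7 / 2.2991 × 10^6 = 20.013
v = 5000 μL / 20.013 = 250 μL

250 μL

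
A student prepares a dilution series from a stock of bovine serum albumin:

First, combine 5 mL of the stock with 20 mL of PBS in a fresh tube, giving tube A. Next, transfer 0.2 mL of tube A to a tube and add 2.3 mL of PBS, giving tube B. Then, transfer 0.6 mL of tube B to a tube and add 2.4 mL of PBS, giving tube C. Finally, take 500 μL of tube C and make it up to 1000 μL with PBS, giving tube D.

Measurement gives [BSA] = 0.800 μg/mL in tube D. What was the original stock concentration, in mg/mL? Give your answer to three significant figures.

Step 1: 5 mL + 20 mL = 25 mL total → factor 25/5 = 5
Step 2: 0.2 mL + 2.3 mL = 2.5 mL total → factor 2.5/0.2 = 12.5
Step 3: 0.6 mL + 2.4 mL = 3 mL total → factor 3/0.6 = 5
Step 4: 500 μL brought to 1000 μL → factor 1000/500 = 2
Overall dilution factor = 5 × 12.5 × 5 × 2 = 625
Stock = 0.800 μg/mL × 625 = 500.0 μg/mL = 0.500 mg/mL

0.500 mg/mL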